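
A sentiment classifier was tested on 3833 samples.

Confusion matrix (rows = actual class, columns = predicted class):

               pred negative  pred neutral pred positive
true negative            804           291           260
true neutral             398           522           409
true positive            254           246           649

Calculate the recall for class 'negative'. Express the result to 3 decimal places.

0.593

Take TP from the diagonal, FP from the rest of the 'negative' prediction marginal, FN from the rest of the 'negative' actual marginal.
recall = TP/(TP+FN).
negative: TP=804, FN=291+260=551 → 804/1355 = 0.5934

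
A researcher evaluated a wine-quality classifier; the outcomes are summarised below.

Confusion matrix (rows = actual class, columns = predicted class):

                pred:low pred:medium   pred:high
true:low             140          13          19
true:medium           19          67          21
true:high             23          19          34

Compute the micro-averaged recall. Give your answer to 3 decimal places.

Micro-averaging pools counts across classes: ΣTP=241, ΣFP=114, ΣFN=114.
Micro-recall = TP/(TP+FN) on pooled counts = 0.679 (equals overall accuracy in single-label multiclass).

0.679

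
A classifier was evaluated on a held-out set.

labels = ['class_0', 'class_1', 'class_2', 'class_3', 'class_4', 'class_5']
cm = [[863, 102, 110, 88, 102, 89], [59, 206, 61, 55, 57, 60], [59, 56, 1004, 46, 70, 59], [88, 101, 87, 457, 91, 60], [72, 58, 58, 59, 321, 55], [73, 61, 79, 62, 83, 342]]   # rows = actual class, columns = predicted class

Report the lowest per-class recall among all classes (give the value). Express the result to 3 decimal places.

Per-class recall (TP/(TP+FN)):
  class_0: TP=863, FN=102+110+88+102+89=491 → 863/1354 = 0.6374
  class_1: TP=206, FN=59+61+55+57+60=292 → 206/498 = 0.4137
  class_2: TP=1004, FN=59+56+46+70+59=290 → 1004/1294 = 0.7759
  class_3: TP=457, FN=88+101+87+91+60=427 → 457/884 = 0.5170
  class_4: TP=321, FN=72+58+58+59+55=302 → 321/623 = 0.5152
  class_5: TP=342, FN=73+61+79+62+83=358 → 342/700 = 0.4886
Lowest is class 'class_1' with recall = 0.414.

0.414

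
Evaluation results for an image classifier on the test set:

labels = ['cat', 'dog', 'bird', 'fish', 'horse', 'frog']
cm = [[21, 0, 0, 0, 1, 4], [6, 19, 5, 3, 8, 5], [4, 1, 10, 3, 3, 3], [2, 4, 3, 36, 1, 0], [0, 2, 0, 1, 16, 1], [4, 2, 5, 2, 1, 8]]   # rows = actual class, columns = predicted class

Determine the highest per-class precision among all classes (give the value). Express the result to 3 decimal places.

Per-class precision (TP/(TP+FP)):
  cat: TP=21, FP=6+4+2+0+4=16 → 21/37 = 0.5676
  dog: TP=19, FP=0+1+4+2+2=9 → 19/28 = 0.6786
  bird: TP=10, FP=0+5+3+0+5=13 → 10/23 = 0.4348
  fish: TP=36, FP=0+3+3+1+2=9 → 36/45 = 0.8000
  horse: TP=16, FP=1+8+3+1+1=14 → 16/30 = 0.5333
  frog: TP=8, FP=4+5+3+0+1=13 → 8/21 = 0.3810
Highest is class 'fish' with precision = 0.800.

0.800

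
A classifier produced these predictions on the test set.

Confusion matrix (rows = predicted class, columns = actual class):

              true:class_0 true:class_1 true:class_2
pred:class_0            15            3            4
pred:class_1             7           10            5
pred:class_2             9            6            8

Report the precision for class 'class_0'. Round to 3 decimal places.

0.682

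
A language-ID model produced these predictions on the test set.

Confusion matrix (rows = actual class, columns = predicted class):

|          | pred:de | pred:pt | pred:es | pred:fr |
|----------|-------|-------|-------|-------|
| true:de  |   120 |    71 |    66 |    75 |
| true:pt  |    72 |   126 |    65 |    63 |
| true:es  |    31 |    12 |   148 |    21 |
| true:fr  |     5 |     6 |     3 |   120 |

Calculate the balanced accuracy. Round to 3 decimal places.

0.585

Balanced accuracy = mean of per-class recall.
  de: recall = 120/332 = 0.3614
  pt: recall = 126/326 = 0.3865
  es: recall = 148/212 = 0.6981
  fr: recall = 120/134 = 0.8955
Mean = (0.3614 + 0.3865 + 0.6981 + 0.8955) / 4 = 0.585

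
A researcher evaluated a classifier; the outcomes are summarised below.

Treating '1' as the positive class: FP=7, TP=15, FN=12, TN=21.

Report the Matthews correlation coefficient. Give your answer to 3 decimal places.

MCC = (TP·TN − FP·FN) / √((TP+FP)(TP+FN)(TN+FP)(TN+FN))
Numerator = 15·21 − 7·12 = 231
Denominator = √(22·27·28·33) = √548856 = 740.8482
MCC = 231 / 740.8482 = 0.312

0.312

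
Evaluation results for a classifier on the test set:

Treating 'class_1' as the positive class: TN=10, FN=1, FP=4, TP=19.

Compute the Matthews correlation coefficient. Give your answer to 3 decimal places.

MCC = (TP·TN − FP·FN) / √((TP+FP)(TP+FN)(TN+FP)(TN+FN))
Numerator = 19·10 − 4·1 = 186
Denominator = √(23·20·14·11) = √70840 = 266.1578
MCC = 186 / 266.1578 = 0.699

0.699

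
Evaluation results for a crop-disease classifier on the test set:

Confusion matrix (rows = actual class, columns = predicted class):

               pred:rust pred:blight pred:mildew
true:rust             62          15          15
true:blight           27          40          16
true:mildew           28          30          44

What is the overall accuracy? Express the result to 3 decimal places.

0.527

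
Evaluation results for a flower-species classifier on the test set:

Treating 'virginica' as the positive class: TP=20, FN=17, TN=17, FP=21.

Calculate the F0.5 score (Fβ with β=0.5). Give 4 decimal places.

0.4975

Fβ = (1+β²)·TP / ((1+β²)·TP + β²·FN + FP), with β²=1/4
= 1.25·20 / (1.25·20 + 0.25·17 + 21) = 0.4975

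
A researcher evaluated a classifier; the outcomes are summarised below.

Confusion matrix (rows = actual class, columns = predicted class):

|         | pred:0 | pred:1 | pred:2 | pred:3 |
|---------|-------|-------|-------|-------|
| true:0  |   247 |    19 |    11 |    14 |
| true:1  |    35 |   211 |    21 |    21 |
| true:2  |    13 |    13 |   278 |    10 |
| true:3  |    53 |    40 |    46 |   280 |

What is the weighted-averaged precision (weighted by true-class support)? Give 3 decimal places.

Per-class precision (TP/(TP+FP)):
  0: TP=247, FP=35+13+53=101 → 247/348 = 0.7098
  1: TP=211, FP=19+13+40=72 → 211/283 = 0.7456
  2: TP=278, FP=11+21+46=78 → 278/356 = 0.7809
  3: TP=280, FP=14+21+10=45 → 280/325 = 0.8615
Weighted-precision = Σ (supportᵢ/N)·precisionᵢ with N=1312: (291/1312)·0.7098 + (288/1312)·0.7456 + (314/1312)·0.7809 + (419/1312)·0.8615 = 0.783

0.783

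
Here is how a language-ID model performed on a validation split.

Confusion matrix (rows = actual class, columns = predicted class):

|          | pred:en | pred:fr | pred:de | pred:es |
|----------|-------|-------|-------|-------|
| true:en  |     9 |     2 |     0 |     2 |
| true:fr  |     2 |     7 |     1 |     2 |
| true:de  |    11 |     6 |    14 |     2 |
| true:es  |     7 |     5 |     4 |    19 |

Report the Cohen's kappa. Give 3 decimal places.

Observed agreement pₒ = trace/N = 49/93 = 0.5269
Expected agreement pₑ = Σ (rowᵢ·colᵢ)/N² = (13·29 + 12·20 + 33·19 + 35·25)/93² = 0.2450
κ = (pₒ − pₑ)/(1 − pₑ) = (0.5269 − 0.2450)/(1 − 0.2450) = 0.373

0.373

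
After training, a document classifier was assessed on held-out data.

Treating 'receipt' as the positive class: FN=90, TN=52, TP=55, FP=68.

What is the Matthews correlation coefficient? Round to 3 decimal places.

-0.187

MCC = (TP·TN − FP·FN) / √((TP+FP)(TP+FN)(TN+FP)(TN+FN))
Numerator = 55·52 − 68·90 = -3260
Denominator = √(123·145·120·142) = √303908400 = 17432.9688
MCC = -3260 / 17432.9688 = -0.187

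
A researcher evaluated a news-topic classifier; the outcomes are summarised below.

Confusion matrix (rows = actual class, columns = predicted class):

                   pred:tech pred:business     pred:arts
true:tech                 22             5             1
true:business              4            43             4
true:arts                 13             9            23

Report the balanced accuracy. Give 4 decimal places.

Balanced accuracy = mean of per-class recall.
  tech: recall = 22/28 = 0.78571
  business: recall = 43/51 = 0.84314
  arts: recall = 23/45 = 0.51111
Mean = (0.78571 + 0.84314 + 0.51111) / 3 = 0.7133

0.7133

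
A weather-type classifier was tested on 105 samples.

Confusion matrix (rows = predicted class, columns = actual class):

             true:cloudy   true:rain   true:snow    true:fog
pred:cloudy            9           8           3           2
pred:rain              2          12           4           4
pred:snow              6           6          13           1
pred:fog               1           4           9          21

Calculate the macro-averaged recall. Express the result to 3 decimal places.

0.525

Per-class recall (TP/(TP+FN)):
  cloudy: TP=9, FN=2+6+1=9 → 9/18 = 0.5000
  rain: TP=12, FN=8+6+4=18 → 12/30 = 0.4000
  snow: TP=13, FN=3+4+9=16 → 13/29 = 0.4483
  fog: TP=21, FN=2+4+1=7 → 21/28 = 0.7500
Macro-recall = mean = (0.5000 + 0.4000 + 0.4483 + 0.7500) / 4 = 0.525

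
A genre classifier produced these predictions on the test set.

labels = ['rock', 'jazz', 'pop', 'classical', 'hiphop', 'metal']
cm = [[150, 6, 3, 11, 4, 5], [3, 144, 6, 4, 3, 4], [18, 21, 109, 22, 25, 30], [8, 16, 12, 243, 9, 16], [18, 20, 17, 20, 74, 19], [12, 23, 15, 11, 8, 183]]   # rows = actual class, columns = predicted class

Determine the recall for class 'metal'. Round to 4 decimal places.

One-vs-rest for 'metal': TP = diagonal; FP = other classes predicted 'metal'; FN = 'metal' predicted as other.
recall = TP/(TP+FN).
metal: TP=183, FN=12+23+15+11+8=69 → 183/252 = 0.72619

0.7262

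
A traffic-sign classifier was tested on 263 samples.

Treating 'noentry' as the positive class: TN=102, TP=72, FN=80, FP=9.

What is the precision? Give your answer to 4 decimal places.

Precision = TP/(TP+FP) = 72/(72+9) = 72/81 = 0.8889

0.8889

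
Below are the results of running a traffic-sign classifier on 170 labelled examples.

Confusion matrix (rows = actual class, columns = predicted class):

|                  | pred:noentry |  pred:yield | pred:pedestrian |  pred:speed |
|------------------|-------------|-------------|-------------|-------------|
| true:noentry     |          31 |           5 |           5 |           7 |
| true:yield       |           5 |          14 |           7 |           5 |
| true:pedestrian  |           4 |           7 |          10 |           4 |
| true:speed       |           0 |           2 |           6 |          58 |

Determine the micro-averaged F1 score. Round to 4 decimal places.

Micro-averaging pools counts across classes: ΣTP=113, ΣFP=57, ΣFN=57.
Micro-F1 score = 2·TP/(2·TP+FP+FN) on pooled counts = 0.6647 (equals overall accuracy in single-label multiclass).

0.6647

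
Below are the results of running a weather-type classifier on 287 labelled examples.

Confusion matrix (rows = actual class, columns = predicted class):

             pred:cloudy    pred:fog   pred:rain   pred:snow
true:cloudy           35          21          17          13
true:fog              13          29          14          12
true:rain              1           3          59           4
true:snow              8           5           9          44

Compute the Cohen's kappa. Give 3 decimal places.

0.445

Observed agreement pₒ = trace/N = 167/287 = 0.5819
Expected agreement pₑ = Σ (rowᵢ·colᵢ)/N² = (86·57 + 68·58 + 67·99 + 66·73)/287² = 0.2464
κ = (pₒ − pₑ)/(1 − pₑ) = (0.5819 − 0.2464)/(1 − 0.2464) = 0.445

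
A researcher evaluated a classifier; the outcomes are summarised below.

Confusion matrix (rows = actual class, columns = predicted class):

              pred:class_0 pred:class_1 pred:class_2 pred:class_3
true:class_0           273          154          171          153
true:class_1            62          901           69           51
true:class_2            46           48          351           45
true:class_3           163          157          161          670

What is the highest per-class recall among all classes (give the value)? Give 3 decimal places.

Per-class recall (TP/(TP+FN)):
  class_0: TP=273, FN=154+171+153=478 → 273/751 = 0.3635
  class_1: TP=901, FN=62+69+51=182 → 901/1083 = 0.8319
  class_2: TP=351, FN=46+48+45=139 → 351/490 = 0.7163
  class_3: TP=670, FN=163+157+161=481 → 670/1151 = 0.5821
Highest is class 'class_1' with recall = 0.832.

0.832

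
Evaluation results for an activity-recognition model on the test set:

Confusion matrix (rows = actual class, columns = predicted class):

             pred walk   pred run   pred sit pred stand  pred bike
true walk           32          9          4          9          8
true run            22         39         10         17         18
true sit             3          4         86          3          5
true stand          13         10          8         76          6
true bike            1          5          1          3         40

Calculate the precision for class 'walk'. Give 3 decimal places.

One-vs-rest for 'walk': TP = diagonal; FP = other classes predicted 'walk'; FN = 'walk' predicted as other.
precision = TP/(TP+FP).
walk: TP=32, FP=22+3+13+1=39 → 32/71 = 0.4507

0.451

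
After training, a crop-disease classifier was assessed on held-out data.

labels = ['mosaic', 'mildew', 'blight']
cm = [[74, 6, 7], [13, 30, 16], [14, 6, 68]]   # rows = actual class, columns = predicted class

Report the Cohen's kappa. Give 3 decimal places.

Observed agreement pₒ = trace/N = 172/234 = 0.7350
Expected agreement pₑ = Σ (rowᵢ·colᵢ)/N² = (87·101 + 59·42 + 88·91)/234² = 0.3520
κ = (pₒ − pₑ)/(1 − pₑ) = (0.7350 − 0.3520)/(1 − 0.3520) = 0.591

0.591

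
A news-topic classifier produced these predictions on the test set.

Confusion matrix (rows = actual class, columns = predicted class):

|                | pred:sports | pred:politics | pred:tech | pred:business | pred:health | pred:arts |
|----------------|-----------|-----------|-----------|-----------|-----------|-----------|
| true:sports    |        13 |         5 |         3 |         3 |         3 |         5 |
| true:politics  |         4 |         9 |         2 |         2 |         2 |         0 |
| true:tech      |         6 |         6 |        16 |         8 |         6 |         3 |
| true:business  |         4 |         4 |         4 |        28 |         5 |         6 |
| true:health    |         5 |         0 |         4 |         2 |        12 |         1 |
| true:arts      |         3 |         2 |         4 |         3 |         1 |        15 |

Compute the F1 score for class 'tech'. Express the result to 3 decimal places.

0.410

Treat 'tech' as positive and all other classes as negative.
F1 score = 2·TP/(2·TP+FP+FN).
tech: TP=16, FP=3+2+4+4+4=17, FN=6+6+8+6+3=29 → 32/78 = 0.4103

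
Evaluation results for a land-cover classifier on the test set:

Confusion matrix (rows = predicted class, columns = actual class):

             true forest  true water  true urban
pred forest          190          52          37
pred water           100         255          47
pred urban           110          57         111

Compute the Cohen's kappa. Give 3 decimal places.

0.364

Observed agreement pₒ = trace/N = 556/959 = 0.5798
Expected agreement pₑ = Σ (rowᵢ·colᵢ)/N² = (400·279 + 364·402 + 195·278)/959² = 0.3394
κ = (pₒ − pₑ)/(1 − pₑ) = (0.5798 − 0.3394)/(1 − 0.3394) = 0.364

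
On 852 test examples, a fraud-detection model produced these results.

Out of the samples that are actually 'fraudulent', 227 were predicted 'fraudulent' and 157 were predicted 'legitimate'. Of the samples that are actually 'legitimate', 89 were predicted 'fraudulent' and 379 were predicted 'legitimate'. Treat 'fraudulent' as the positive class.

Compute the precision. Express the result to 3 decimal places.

Precision = TP/(TP+FP) = 227/(227+89) = 227/316 = 0.718

0.718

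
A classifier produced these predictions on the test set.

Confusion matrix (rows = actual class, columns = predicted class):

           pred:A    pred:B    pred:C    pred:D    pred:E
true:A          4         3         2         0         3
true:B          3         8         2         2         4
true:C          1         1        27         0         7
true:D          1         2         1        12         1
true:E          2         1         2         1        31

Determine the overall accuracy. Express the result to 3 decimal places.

Accuracy = trace / total = (4+8+27+12+31=82) / 121 = 82/121 = 0.678

0.678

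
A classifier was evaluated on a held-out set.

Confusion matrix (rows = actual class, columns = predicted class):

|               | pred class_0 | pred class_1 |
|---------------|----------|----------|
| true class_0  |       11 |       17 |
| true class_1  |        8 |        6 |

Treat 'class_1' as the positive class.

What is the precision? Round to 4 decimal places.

0.2609

Precision = TP/(TP+FP) = 6/(6+17) = 6/23 = 0.2609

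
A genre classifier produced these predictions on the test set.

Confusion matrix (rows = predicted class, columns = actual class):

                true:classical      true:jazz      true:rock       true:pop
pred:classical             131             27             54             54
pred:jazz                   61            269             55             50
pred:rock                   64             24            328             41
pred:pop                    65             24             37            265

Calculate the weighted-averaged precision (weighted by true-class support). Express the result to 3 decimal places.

Per-class precision (TP/(TP+FP)):
  classical: TP=131, FP=27+54+54=135 → 131/266 = 0.4925
  jazz: TP=269, FP=61+55+50=166 → 269/435 = 0.6184
  rock: TP=328, FP=64+24+41=129 → 328/457 = 0.7177
  pop: TP=265, FP=65+24+37=126 → 265/391 = 0.6777
Weighted-precision = Σ (supportᵢ/N)·precisionᵢ with N=1549: (321/1549)·0.4925 + (344/1549)·0.6184 + (474/1549)·0.7177 + (410/1549)·0.6777 = 0.638

0.638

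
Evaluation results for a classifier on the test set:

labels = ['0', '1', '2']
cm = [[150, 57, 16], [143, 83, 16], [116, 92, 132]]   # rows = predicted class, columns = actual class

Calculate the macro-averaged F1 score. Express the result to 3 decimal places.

0.450

Per-class F1 score (2·TP/(2·TP+FP+FN)):
  0: TP=150, FP=57+16=73, FN=143+116=259 → 300/632 = 0.4747
  1: TP=83, FP=143+16=159, FN=57+92=149 → 166/474 = 0.3502
  2: TP=132, FP=116+92=208, FN=16+16=32 → 264/504 = 0.5238
Macro-F1 score = mean = (0.4747 + 0.3502 + 0.5238) / 3 = 0.450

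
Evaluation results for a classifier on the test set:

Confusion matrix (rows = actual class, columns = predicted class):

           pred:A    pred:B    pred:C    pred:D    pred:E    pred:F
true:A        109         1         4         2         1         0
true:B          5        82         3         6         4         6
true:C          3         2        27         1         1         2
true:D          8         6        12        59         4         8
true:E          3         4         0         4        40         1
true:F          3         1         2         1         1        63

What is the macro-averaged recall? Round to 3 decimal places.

Per-class recall (TP/(TP+FN)):
  A: TP=109, FN=1+4+2+1+0=8 → 109/117 = 0.9316
  B: TP=82, FN=5+3+6+4+6=24 → 82/106 = 0.7736
  C: TP=27, FN=3+2+1+1+2=9 → 27/36 = 0.7500
  D: TP=59, FN=8+6+12+4+8=38 → 59/97 = 0.6082
  E: TP=40, FN=3+4+0+4+1=12 → 40/52 = 0.7692
  F: TP=63, FN=3+1+2+1+1=8 → 63/71 = 0.8873
Macro-recall = mean = (0.9316 + 0.7736 + 0.7500 + 0.6082 + 0.7692 + 0.8873) / 6 = 0.787

0.787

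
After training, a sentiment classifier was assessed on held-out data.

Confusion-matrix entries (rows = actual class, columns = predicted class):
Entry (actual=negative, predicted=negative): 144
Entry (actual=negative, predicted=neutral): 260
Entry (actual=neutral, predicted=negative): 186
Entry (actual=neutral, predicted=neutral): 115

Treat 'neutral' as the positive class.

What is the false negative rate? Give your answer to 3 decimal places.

0.618

FNR = FN/(FN+TP) = 186/(186+115) = 0.618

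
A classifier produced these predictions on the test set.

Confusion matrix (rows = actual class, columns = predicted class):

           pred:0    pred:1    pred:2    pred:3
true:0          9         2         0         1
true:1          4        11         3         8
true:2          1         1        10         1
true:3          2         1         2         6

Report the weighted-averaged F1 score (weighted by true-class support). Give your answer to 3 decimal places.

0.578

Per-class F1 score (2·TP/(2·TP+FP+FN)):
  0: TP=9, FP=4+1+2=7, FN=2+0+1=3 → 18/28 = 0.6429
  1: TP=11, FP=2+1+1=4, FN=4+3+8=15 → 22/41 = 0.5366
  2: TP=10, FP=0+3+2=5, FN=1+1+1=3 → 20/28 = 0.7143
  3: TP=6, FP=1+8+1=10, FN=2+1+2=5 → 12/27 = 0.4444
Weighted-F1 score = Σ (supportᵢ/N)·F1 scoreᵢ with N=62: (12/62)·0.6429 + (26/62)·0.5366 + (13/62)·0.7143 + (11/62)·0.4444 = 0.578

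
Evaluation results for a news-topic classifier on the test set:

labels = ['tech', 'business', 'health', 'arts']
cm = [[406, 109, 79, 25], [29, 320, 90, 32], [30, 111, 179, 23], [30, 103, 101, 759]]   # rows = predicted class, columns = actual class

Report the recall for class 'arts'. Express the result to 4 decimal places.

0.9046

recall = TP/(TP+FN).
arts: TP=759, FN=25+32+23=80 → 759/839 = 0.90465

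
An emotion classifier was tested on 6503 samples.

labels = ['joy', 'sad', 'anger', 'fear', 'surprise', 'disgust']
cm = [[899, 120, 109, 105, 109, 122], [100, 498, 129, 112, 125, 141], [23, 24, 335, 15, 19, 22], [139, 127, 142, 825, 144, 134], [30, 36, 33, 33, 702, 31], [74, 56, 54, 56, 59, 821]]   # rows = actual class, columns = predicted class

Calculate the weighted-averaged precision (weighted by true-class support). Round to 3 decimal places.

Per-class precision (TP/(TP+FP)):
  joy: TP=899, FP=100+23+139+30+74=366 → 899/1265 = 0.7107
  sad: TP=498, FP=120+24+127+36+56=363 → 498/861 = 0.5784
  anger: TP=335, FP=109+129+142+33+54=467 → 335/802 = 0.4177
  fear: TP=825, FP=105+112+15+33+56=321 → 825/1146 = 0.7199
  surprise: TP=702, FP=109+125+19+144+59=456 → 702/1158 = 0.6062
  disgust: TP=821, FP=122+141+22+134+31=450 → 821/1271 = 0.6459
Weighted-precision = Σ (supportᵢ/N)·precisionᵢ with N=6503: (1464/6503)·0.7107 + (1105/6503)·0.5784 + (438/6503)·0.4177 + (1511/6503)·0.7199 + (865/6503)·0.6062 + (1120/6503)·0.6459 = 0.646

0.646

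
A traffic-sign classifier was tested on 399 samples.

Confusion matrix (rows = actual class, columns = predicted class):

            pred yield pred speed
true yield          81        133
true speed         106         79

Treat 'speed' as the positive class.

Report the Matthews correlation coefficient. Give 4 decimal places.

-0.1943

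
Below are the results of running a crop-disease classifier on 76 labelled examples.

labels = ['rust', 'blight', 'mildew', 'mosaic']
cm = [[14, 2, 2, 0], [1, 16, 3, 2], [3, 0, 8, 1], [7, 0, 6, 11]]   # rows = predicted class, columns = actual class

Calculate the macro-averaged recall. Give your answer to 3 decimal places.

0.664

Per-class recall (TP/(TP+FN)):
  rust: TP=14, FN=1+3+7=11 → 14/25 = 0.5600
  blight: TP=16, FN=2+0+0=2 → 16/18 = 0.8889
  mildew: TP=8, FN=2+3+6=11 → 8/19 = 0.4211
  mosaic: TP=11, FN=0+2+1=3 → 11/14 = 0.7857
Macro-recall = mean = (0.5600 + 0.8889 + 0.4211 + 0.7857) / 4 = 0.664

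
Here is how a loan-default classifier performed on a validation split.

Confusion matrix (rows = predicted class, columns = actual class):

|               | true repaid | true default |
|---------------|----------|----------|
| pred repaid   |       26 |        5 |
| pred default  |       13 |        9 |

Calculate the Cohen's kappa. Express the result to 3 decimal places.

Observed agreement pₒ = trace/N = 35/53 = 0.6604
Expected agreement pₑ = Σ (rowᵢ·colᵢ)/N² = (39·31 + 14·22)/53² = 0.5400
κ = (pₒ − pₑ)/(1 − pₑ) = (0.6604 − 0.5400)/(1 − 0.5400) = 0.262

0.262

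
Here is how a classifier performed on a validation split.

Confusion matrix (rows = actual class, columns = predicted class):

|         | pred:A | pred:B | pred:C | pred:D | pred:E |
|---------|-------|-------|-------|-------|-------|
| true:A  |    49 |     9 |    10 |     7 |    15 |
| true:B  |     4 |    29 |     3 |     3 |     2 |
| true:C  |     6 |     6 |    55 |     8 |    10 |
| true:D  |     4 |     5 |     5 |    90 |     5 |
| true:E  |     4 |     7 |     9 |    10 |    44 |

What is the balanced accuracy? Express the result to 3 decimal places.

0.664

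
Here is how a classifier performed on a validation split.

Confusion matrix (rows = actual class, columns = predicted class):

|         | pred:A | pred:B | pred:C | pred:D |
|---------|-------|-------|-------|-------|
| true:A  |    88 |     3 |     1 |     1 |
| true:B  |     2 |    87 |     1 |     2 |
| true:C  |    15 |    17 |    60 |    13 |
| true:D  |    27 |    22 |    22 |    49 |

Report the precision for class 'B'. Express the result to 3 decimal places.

Take TP from the diagonal, FP from the rest of the 'B' prediction marginal, FN from the rest of the 'B' actual marginal.
precision = TP/(TP+FP).
B: TP=87, FP=3+17+22=42 → 87/129 = 0.6744

0.674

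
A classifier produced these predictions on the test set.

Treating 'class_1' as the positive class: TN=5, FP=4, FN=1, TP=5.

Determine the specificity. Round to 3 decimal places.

0.556

Specificity = TN/(TN+FP) = 5/(5+4) = 0.556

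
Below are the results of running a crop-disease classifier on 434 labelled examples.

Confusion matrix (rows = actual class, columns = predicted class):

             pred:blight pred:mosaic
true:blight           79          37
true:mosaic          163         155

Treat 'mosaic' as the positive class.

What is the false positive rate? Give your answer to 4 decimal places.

0.3190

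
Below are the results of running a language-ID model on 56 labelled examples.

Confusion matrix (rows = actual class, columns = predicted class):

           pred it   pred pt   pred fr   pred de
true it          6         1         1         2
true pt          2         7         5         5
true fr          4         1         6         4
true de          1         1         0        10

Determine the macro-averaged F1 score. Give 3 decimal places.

0.514

Per-class F1 score (2·TP/(2·TP+FP+FN)):
  it: TP=6, FP=2+4+1=7, FN=1+1+2=4 → 12/23 = 0.5217
  pt: TP=7, FP=1+1+1=3, FN=2+5+5=12 → 14/29 = 0.4828
  fr: TP=6, FP=1+5+0=6, FN=4+1+4=9 → 12/27 = 0.4444
  de: TP=10, FP=2+5+4=11, FN=1+1+0=2 → 20/33 = 0.6061
Macro-F1 score = mean = (0.5217 + 0.4828 + 0.4444 + 0.6061) / 4 = 0.514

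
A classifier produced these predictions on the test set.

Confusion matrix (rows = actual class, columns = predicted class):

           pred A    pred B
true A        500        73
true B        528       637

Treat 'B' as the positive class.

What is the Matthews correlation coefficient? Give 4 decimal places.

0.4011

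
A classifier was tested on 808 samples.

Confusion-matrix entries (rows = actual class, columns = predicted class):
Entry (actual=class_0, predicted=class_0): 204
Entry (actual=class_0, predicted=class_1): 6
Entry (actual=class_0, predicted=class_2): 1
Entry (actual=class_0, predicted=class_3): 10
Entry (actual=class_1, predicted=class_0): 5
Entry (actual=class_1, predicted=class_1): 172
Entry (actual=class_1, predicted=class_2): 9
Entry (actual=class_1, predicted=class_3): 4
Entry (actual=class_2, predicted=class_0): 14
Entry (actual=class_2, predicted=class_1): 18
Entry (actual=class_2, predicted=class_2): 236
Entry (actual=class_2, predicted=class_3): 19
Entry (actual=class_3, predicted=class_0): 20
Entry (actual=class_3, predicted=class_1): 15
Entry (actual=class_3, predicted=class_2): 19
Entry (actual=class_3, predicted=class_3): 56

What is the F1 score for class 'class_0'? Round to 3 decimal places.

One-vs-rest for 'class_0': TP = diagonal; FP = other classes predicted 'class_0'; FN = 'class_0' predicted as other.
F1 score = 2·TP/(2·TP+FP+FN).
class_0: TP=204, FP=5+14+20=39, FN=6+1+10=17 → 408/464 = 0.8793

0.879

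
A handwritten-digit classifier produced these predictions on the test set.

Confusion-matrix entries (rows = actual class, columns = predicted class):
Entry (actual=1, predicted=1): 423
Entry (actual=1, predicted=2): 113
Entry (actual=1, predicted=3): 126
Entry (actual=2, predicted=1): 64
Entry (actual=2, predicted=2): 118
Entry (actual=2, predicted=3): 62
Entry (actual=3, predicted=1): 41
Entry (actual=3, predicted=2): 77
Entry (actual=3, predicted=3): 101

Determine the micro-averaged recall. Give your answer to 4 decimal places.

0.5707

Micro-averaging pools counts across classes: ΣTP=642, ΣFP=483, ΣFN=483.
Micro-recall = TP/(TP+FN) on pooled counts = 0.5707 (equals overall accuracy in single-label multiclass).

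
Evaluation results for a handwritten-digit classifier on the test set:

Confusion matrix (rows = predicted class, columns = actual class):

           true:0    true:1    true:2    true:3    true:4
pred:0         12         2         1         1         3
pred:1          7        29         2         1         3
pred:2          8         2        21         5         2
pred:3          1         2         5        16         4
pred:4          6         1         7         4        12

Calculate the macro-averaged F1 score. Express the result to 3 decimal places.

Per-class F1 score (2·TP/(2·TP+FP+FN)):
  0: TP=12, FP=2+1+1+3=7, FN=7+8+1+6=22 → 24/53 = 0.4528
  1: TP=29, FP=7+2+1+3=13, FN=2+2+2+1=7 → 58/78 = 0.7436
  2: TP=21, FP=8+2+5+2=17, FN=1+2+5+7=15 → 42/74 = 0.5676
  3: TP=16, FP=1+2+5+4=12, FN=1+1+5+4=11 → 32/55 = 0.5818
  4: TP=12, FP=6+1+7+4=18, FN=3+3+2+4=12 → 24/54 = 0.4444
Macro-F1 score = mean = (0.4528 + 0.7436 + 0.5676 + 0.5818 + 0.4444) / 5 = 0.558

0.558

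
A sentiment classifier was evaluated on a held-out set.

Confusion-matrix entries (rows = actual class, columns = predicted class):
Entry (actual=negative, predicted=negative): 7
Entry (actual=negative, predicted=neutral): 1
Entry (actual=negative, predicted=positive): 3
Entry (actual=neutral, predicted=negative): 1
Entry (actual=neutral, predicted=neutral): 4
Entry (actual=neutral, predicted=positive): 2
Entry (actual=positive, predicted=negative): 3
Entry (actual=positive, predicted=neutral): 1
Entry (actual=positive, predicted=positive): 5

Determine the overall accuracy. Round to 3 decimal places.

Accuracy = trace / total = (7+4+5=16) / 27 = 16/27 = 0.593

0.593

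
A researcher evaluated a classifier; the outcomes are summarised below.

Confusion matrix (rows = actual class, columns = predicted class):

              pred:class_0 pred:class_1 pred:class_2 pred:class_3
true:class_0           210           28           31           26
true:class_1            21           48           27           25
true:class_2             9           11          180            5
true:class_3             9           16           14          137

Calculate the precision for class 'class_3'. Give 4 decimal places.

0.7098

Treat 'class_3' as positive and all other classes as negative.
precision = TP/(TP+FP).
class_3: TP=137, FP=26+25+5=56 → 137/193 = 0.70984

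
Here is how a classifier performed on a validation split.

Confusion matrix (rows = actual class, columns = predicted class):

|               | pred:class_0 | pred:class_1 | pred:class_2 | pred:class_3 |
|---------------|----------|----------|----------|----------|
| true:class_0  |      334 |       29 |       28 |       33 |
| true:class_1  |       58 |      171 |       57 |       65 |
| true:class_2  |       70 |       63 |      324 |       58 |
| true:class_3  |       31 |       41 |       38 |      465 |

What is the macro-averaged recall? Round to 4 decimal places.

Per-class recall (TP/(TP+FN)):
  class_0: TP=334, FN=29+28+33=90 → 334/424 = 0.78774
  class_1: TP=171, FN=58+57+65=180 → 171/351 = 0.48718
  class_2: TP=324, FN=70+63+58=191 → 324/515 = 0.62913
  class_3: TP=465, FN=31+41+38=110 → 465/575 = 0.80870
Macro-recall = mean = (0.78774 + 0.48718 + 0.62913 + 0.80870) / 4 = 0.6782

0.6782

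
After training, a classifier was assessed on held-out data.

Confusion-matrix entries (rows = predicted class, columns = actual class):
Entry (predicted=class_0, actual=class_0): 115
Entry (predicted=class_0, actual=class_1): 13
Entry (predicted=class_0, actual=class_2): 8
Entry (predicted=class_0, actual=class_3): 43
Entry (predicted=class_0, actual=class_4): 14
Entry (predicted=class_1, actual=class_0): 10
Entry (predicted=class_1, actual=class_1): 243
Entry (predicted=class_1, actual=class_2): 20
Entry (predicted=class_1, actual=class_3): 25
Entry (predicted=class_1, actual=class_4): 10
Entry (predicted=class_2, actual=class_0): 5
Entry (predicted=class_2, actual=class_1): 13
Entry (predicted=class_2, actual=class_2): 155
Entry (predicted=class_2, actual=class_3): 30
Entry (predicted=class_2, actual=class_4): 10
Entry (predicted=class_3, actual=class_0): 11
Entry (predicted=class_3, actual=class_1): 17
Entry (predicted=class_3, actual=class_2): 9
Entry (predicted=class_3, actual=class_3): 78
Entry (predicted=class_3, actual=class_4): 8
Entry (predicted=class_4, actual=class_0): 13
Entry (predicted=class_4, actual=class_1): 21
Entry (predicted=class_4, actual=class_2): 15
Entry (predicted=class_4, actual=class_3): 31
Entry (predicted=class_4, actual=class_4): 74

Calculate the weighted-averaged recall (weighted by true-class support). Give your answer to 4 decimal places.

Per-class recall (TP/(TP+FN)):
  class_0: TP=115, FN=10+5+11+13=39 → 115/154 = 0.74675
  class_1: TP=243, FN=13+13+17+21=64 → 243/307 = 0.79153
  class_2: TP=155, FN=8+20+9+15=52 → 155/207 = 0.74879
  class_3: TP=78, FN=43+25+30+31=129 → 78/207 = 0.37681
  class_4: TP=74, FN=14+10+10+8=42 → 74/116 = 0.63793
Weighted-recall = Σ (supportᵢ/N)·recallᵢ with N=991: (154/991)·0.74675 + (307/991)·0.79153 + (207/991)·0.74879 + (207/991)·0.37681 + (116/991)·0.63793 = 0.6710

0.6710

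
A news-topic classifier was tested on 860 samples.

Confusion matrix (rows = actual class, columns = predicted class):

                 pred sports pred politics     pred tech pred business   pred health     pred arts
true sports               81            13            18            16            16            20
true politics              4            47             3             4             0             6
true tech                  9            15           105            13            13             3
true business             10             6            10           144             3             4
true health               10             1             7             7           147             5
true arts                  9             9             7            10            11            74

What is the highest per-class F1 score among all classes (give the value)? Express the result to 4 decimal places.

Per-class F1 score (2·TP/(2·TP+FP+FN)):
  sports: TP=81, FP=4+9+10+10+9=42, FN=13+18+16+16+20=83 → 162/287 = 0.56446
  politics: TP=47, FP=13+15+6+1+9=44, FN=4+3+4+0+6=17 → 94/155 = 0.60645
  tech: TP=105, FP=18+3+10+7+7=45, FN=9+15+13+13+3=53 → 210/308 = 0.68182
  business: TP=144, FP=16+4+13+7+10=50, FN=10+6+10+3+4=33 → 288/371 = 0.77628
  health: TP=147, FP=16+0+13+3+11=43, FN=10+1+7+7+5=30 → 294/367 = 0.80109
  arts: TP=74, FP=20+6+3+4+5=38, FN=9+9+7+10+11=46 → 148/232 = 0.63793
Highest is class 'health' with F1 score = 0.8011.

0.8011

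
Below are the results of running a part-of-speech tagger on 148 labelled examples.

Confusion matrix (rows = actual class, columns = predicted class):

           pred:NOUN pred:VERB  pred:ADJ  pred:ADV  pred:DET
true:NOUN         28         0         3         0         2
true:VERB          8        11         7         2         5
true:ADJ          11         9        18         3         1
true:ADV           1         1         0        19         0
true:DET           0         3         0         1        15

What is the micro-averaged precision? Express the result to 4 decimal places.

0.6149

Micro-averaging pools counts across classes: ΣTP=91, ΣFP=57, ΣFN=57.
Micro-precision = TP/(TP+FP) on pooled counts = 0.6149 (equals overall accuracy in single-label multiclass).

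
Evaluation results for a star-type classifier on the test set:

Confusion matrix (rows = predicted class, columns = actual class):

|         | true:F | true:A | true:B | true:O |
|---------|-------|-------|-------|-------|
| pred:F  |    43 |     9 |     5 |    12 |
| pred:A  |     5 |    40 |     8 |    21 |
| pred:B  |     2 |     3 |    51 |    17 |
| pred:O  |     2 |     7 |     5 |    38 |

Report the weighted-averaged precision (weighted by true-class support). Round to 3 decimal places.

Per-class precision (TP/(TP+FP)):
  F: TP=43, FP=9+5+12=26 → 43/69 = 0.6232
  A: TP=40, FP=5+8+21=34 → 40/74 = 0.5405
  B: TP=51, FP=2+3+17=22 → 51/73 = 0.6986
  O: TP=38, FP=2+7+5=14 → 38/52 = 0.7308
Weighted-precision = Σ (supportᵢ/N)·precisionᵢ with N=268: (52/268)·0.6232 + (59/268)·0.5405 + (69/268)·0.6986 + (88/268)·0.7308 = 0.660

0.660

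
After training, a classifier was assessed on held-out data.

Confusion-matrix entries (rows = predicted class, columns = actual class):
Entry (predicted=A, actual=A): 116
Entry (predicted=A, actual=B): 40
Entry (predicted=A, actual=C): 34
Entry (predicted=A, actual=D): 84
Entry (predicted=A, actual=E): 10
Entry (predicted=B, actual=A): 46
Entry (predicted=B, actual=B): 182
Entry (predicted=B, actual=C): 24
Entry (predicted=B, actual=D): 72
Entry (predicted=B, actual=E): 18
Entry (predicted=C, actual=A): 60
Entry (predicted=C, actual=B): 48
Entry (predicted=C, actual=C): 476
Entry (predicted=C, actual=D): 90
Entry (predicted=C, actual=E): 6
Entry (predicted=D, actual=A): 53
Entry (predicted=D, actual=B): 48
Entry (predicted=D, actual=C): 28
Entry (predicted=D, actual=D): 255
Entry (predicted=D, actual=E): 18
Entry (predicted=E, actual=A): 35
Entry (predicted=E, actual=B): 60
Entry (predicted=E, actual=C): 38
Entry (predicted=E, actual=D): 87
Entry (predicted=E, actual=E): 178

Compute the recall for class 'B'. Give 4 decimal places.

0.4815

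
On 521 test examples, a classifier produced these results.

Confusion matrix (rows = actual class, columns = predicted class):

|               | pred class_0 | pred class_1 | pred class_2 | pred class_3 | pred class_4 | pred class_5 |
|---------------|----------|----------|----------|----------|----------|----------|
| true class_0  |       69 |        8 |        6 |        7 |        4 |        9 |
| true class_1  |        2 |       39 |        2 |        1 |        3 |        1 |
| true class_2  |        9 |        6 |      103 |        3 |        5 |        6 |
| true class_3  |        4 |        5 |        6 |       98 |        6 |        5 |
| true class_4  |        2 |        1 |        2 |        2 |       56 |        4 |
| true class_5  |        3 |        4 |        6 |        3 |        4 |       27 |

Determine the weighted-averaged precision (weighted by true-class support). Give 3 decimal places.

0.763

Per-class precision (TP/(TP+FP)):
  class_0: TP=69, FP=2+9+4+2+3=20 → 69/89 = 0.7753
  class_1: TP=39, FP=8+6+5+1+4=24 → 39/63 = 0.6190
  class_2: TP=103, FP=6+2+6+2+6=22 → 103/125 = 0.8240
  class_3: TP=98, FP=7+1+3+2+3=16 → 98/114 = 0.8596
  class_4: TP=56, FP=4+3+5+6+4=22 → 56/78 = 0.7179
  class_5: TP=27, FP=9+1+6+5+4=25 → 27/52 = 0.5192
Weighted-precision = Σ (supportᵢ/N)·precisionᵢ with N=521: (103/521)·0.7753 + (48/521)·0.6190 + (132/521)·0.8240 + (124/521)·0.8596 + (67/521)·0.7179 + (47/521)·0.5192 = 0.763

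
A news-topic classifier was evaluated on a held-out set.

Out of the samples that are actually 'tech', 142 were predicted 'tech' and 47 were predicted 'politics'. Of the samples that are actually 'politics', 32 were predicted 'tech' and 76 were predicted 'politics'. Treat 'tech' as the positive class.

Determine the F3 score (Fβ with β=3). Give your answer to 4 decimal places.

0.7573

Fβ = (1+β²)·TP / ((1+β²)·TP + β²·FN + FP), with β²=9
= 10·142 / (10·142 + 9·47 + 32) = 0.7573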